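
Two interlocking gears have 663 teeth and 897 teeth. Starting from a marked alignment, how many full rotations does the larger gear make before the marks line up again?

The first common completion time is the LCM of the periods.
663 = 3 × 13 × 17
897 = 3 × 13 × 23
LCM(663, 897) = 3 × 13 × 17 × 23 = 15249.
Rotations for period 897: 15249 / 897 = 17.

17 rotations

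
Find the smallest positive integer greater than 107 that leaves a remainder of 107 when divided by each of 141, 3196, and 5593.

67223

N − 107 must be a common multiple of 141, 3196, and 5593.
141 = 3 × 47
3196 = 2^2 × 17 × 47
5593 = 7 × 17 × 47
LCM(141, 3196, 5593) = 2^2 × 3 × 7 × 17 × 47 = 67116.
Smallest N > 107 is LCM + 107 = 67116 + 107 = 67223.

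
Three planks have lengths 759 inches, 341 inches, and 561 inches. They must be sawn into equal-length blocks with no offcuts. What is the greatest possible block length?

11 inches

The block length must divide every plank, so the greatest is gcd(759, 341, 561).
759 = 3 × 11 × 23
341 = 11 × 31
561 = 3 × 11 × 17
gcd(759, 341, 561) = 11.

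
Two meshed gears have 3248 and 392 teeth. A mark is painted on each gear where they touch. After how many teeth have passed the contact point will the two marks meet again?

22736 teeth

They coincide at every common multiple of the periods; the first is the LCM.
3248 = 2^4 × 7 × 29
392 = 2^3 × 7^2
LCM(3248, 392) = 2^4 × 7^2 × 29 = 22736.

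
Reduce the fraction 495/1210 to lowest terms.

495 = 3^2 × 5 × 11
1210 = 2 × 5 × 11^2
gcd(495, 1210) = 5 × 11 = 55.
Divide numerator and denominator by 55: 495/1210 = 9/22.

9/22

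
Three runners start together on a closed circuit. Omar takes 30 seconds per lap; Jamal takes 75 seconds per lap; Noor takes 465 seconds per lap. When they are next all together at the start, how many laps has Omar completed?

The first common completion time is the LCM of the periods.
30 = 2 × 3 × 5
75 = 3 × 5^2
465 = 3 × 5 × 31
LCM(30, 75, 465) = 2 × 3 × 5^2 × 31 = 4650.
Laps for period 30: 4650 / 30 = 155.

155 laps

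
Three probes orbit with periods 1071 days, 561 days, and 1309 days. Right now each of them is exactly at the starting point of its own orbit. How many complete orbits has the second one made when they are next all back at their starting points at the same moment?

21 orbits

The first common completion time is the LCM of the periods.
1071 = 3^2 × 7 × 17
561 = 3 × 11 × 17
1309 = 7 × 11 × 17
LCM(1071, 561, 1309) = 3^2 × 7 × 11 × 17 = 11781.
Orbits for period 561: 11781 / 561 = 21.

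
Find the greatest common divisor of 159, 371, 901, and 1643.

53

159 = 3 × 53
371 = 7 × 53
901 = 17 × 53
1643 = 31 × 53
gcd(159, 371, 901, 1643) = 53.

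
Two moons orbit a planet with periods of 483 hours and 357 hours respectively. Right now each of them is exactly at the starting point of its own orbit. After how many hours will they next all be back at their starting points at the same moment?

They coincide at every common multiple of the periods; the first is the LCM.
483 = 3 × 7 × 23
357 = 3 × 7 × 17
LCM(483, 357) = 3 × 7 × 17 × 23 = 8211.

8211 hours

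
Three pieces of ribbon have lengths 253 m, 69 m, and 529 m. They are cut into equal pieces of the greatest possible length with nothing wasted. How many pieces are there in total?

Piece length = gcd(253, 69, 529).
253 = 11 × 23
69 = 3 × 23
529 = 23^2
gcd(253, 69, 529) = 23.
Total pieces = 253/23 + 69/23 + 529/23 = 11 + 3 + 23 = 37.

37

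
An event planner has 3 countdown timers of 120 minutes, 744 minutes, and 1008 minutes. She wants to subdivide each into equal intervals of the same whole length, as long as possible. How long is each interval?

24 minutes

The interval must divide each timer length; the longest such is the gcd.
120 = 2^3 × 3 × 5
744 = 2^3 × 3 × 31
1008 = 2^4 × 3^2 × 7
gcd(120, 744, 1008) = 2^3 × 3 = 24.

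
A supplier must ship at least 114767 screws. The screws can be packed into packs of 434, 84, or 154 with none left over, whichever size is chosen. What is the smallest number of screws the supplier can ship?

The number of screws must be a common multiple of 434, 84, and 154, so a multiple of their LCM.
434 = 2 × 7 × 31
84 = 2^2 × 3 × 7
154 = 2 × 7 × 11
LCM(434, 84, 154) = 2^2 × 3 × 7 × 11 × 31 = 28644.
Smallest multiple of 28644 that is ≥ 114767: ⌈114767/28644⌉ × 28644 = 5 × 28644 = 143220.

143220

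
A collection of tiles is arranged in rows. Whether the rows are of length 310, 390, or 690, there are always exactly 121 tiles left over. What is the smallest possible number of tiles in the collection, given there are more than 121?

278191

N − 121 must be a common multiple of 310, 390, and 690.
310 = 2 × 5 × 31
390 = 2 × 3 × 5 × 13
690 = 2 × 3 × 5 × 23
LCM(310, 390, 690) = 2 × 3 × 5 × 13 × 23 × 31 = 278070.
Smallest N > 121 is LCM + 121 = 278070 + 121 = 278191.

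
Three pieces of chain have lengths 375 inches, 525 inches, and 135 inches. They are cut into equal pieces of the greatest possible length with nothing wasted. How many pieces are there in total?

Piece length = gcd(375, 525, 135).
375 = 3 × 5^3
525 = 3 × 5^2 × 7
135 = 3^3 × 5
gcd(375, 525, 135) = 3 × 5 = 15.
Total pieces = 375/15 + 525/15 + 135/15 = 25 + 35 + 9 = 69.

69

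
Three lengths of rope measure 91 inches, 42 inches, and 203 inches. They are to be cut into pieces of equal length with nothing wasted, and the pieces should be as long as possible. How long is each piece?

The greatest length dividing all of 91, 42, and 203 is their gcd.
91 = 7 × 13
42 = 2 × 3 × 7
203 = 7 × 29
gcd(91, 42, 203) = 7.

7 inches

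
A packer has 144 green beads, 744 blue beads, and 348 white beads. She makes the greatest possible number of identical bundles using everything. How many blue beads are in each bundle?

Number of bundles = gcd(144, 744, 348).
144 = 2^4 × 3^2
744 = 2^3 × 3 × 31
348 = 2^2 × 3 × 29
gcd(144, 744, 348) = 2^2 × 3 = 12.
blue beads per bundle = 744 / 12 = 62.

62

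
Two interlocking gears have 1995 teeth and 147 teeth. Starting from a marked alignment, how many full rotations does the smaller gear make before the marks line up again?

95 rotations

The first common completion time is the LCM of the periods.
1995 = 3 × 5 × 7 × 19
147 = 3 × 7^2
LCM(1995, 147) = 3 × 5 × 7^2 × 19 = 13965.
Rotations for period 147: 13965 / 147 = 95.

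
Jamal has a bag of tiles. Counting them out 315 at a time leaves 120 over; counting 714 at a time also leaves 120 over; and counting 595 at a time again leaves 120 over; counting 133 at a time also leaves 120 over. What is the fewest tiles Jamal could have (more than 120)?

203610

N − 120 must be a common multiple of 315, 714, 595, and 133.
315 = 3^2 × 5 × 7
714 = 2 × 3 × 7 × 17
595 = 5 × 7 × 17
133 = 7 × 19
LCM(315, 714, 595, 133) = 2 × 3^2 × 5 × 7 × 17 × 19 = 203490.
Smallest N > 120 is LCM + 120 = 203490 + 120 = 203610.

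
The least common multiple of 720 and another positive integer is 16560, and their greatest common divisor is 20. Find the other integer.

gcd × lcm = product of the two integers, so the other integer is (20 × 16560) / 720 = 460.

460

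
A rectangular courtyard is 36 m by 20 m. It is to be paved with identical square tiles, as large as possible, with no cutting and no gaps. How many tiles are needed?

Tile side = gcd(36, 20).
36 = 2^2 × 3^2
20 = 2^2 × 5
gcd(36, 20) = 2^2 = 4.
Tiles: (36/4) × (20/4) = 9 × 5 = 45.

45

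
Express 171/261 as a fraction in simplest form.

171 = 3^2 × 19
261 = 3^2 × 29
gcd(171, 261) = 3^2 = 9.
Divide numerator and denominator by 9: 171/261 = 19/29.

19/29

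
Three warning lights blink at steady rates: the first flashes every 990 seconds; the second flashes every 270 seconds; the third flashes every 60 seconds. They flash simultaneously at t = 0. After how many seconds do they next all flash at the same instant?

5940 seconds

The first simultaneous occurrence is after LCM of the individual periods.
990 = 2 × 3^2 × 5 × 11
270 = 2 × 3^3 × 5
60 = 2^2 × 3 × 5
LCM(990, 270, 60) = 2^2 × 3^3 × 5 × 11 = 5940.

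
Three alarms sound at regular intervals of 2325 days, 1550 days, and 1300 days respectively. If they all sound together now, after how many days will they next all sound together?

They coincide at every common multiple of the periods; the first is the LCM.
2325 = 3 × 5^2 × 31
1550 = 2 × 5^2 × 31
1300 = 2^2 × 5^2 × 13
LCM(2325, 1550, 1300) = 2^2 × 3 × 5^2 × 13 × 31 = 120900.

120900 days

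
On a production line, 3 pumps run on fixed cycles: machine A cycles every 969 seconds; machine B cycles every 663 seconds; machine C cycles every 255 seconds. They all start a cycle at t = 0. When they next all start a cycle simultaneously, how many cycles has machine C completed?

247 cycles

They are all back at their starting positions together after one LCM of the periods.
969 = 3 × 17 × 19
663 = 3 × 13 × 17
255 = 3 × 5 × 17
LCM(969, 663, 255) = 3 × 5 × 13 × 17 × 19 = 62985.
Cycles for period 255: 62985 / 255 = 247.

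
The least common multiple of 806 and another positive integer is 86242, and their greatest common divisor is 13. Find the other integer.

gcd × lcm = product of the two integers, so the other integer is (13 × 86242) / 806 = 1391.

1391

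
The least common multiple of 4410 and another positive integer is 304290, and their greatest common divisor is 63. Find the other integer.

gcd × lcm = product of the two integers, so the other integer is (63 × 304290) / 4410 = 4347.

4347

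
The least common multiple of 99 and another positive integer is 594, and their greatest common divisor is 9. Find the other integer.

54

gcd × lcm = product of the two integers, so the other integer is (9 × 594) / 99 = 54.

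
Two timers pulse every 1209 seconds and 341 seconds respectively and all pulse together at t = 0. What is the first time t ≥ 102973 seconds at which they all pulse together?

Joint pulses occur at multiples of LCM(1209, 341).
1209 = 3 × 13 × 31
341 = 11 × 31
LCM(1209, 341) = 3 × 11 × 13 × 31 = 13299.
Smallest multiple of 13299 that is ≥ 102973: ⌈102973/13299⌉ × 13299 = 8 × 13299 = 106392.

106392 seconds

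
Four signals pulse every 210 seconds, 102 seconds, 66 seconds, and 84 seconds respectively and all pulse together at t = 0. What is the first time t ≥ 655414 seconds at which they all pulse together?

706860 seconds

Joint pulses occur at multiples of LCM(210, 102, 66, 84).
210 = 2 × 3 × 5 × 7
102 = 2 × 3 × 17
66 = 2 × 3 × 11
84 = 2^2 × 3 × 7
LCM(210, 102, 66, 84) = 2^2 × 3 × 5 × 7 × 11 × 17 = 78540.
Smallest multiple of 78540 that is ≥ 655414: ⌈655414/78540⌉ × 78540 = 9 × 78540 = 706860.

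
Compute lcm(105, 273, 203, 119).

105 = 3 × 5 × 7
273 = 3 × 7 × 13
203 = 7 × 29
119 = 7 × 17
LCM(105, 273, 203, 119) = 3 × 5 × 7 × 13 × 17 × 29 = 672945.

672945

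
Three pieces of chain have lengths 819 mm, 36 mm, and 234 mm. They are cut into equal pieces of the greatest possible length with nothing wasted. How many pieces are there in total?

121

Piece length = gcd(819, 36, 234).
819 = 3^2 × 7 × 13
36 = 2^2 × 3^2
234 = 2 × 3^2 × 13
gcd(819, 36, 234) = 3^2 = 9.
Total pieces = 819/9 + 36/9 + 234/9 = 91 + 4 + 26 = 121.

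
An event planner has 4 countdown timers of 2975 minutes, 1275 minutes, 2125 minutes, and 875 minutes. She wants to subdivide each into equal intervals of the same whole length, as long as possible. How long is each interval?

25 minutes

The interval must divide each timer length; the longest such is the gcd.
2975 = 5^2 × 7 × 17
1275 = 3 × 5^2 × 17
2125 = 5^3 × 17
875 = 5^3 × 7
gcd(2975, 1275, 2125, 875) = 5^2 = 25.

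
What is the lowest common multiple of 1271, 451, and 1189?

405449

1271 = 31 × 41
451 = 11 × 41
1189 = 29 × 41
LCM(1271, 451, 1189) = 11 × 29 × 31 × 41 = 405449.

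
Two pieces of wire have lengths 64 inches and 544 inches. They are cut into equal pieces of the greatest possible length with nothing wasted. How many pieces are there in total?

Piece length = gcd(64, 544).
64 = 2^6
544 = 2^5 × 17
gcd(64, 544) = 2^5 = 32.
Total pieces = 64/32 + 544/32 = 2 + 17 = 19.

19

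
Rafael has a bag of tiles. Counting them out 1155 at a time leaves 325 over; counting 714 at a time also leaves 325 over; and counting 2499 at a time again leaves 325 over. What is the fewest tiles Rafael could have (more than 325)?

275215

N − 325 must be a common multiple of 1155, 714, and 2499.
1155 = 3 × 5 × 7 × 11
714 = 2 × 3 × 7 × 17
2499 = 3 × 7^2 × 17
LCM(1155, 714, 2499) = 2 × 3 × 5 × 7^2 × 11 × 17 = 274890.
Smallest N > 325 is LCM + 325 = 274890 + 325 = 275215.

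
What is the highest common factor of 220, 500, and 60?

220 = 2^2 × 5 × 11
500 = 2^2 × 5^3
60 = 2^2 × 3 × 5
gcd(220, 500, 60) = 2^2 × 5 = 20.

20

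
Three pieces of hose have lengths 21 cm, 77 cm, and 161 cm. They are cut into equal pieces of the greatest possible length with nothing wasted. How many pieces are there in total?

Piece length = gcd(21, 77, 161).
21 = 3 × 7
77 = 7 × 11
161 = 7 × 23
gcd(21, 77, 161) = 7.
Total pieces = 21/7 + 77/7 + 161/7 = 3 + 11 + 23 = 37.

37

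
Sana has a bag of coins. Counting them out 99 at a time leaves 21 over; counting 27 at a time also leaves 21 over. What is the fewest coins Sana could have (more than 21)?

N − 21 must be a common multiple of 99 and 27.
99 = 3^2 × 11
27 = 3^3
LCM(99, 27) = 3^3 × 11 = 297.
Smallest N > 21 is LCM + 21 = 297 + 21 = 318.

318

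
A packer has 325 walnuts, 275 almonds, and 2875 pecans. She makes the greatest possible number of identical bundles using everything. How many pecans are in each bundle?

Number of bundles = gcd(325, 275, 2875).
325 = 5^2 × 13
275 = 5^2 × 11
2875 = 5^3 × 23
gcd(325, 275, 2875) = 5^2 = 25.
pecans per bundle = 2875 / 25 = 115.

115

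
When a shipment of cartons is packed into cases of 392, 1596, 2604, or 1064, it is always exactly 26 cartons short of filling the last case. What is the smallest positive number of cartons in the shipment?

692638

Being 26 short of a full case of size k means N ≡ −26 (mod k), i.e. N + 26 is a multiple of each size.
392 = 2^3 × 7^2
1596 = 2^2 × 3 × 7 × 19
2604 = 2^2 × 3 × 7 × 31
1064 = 2^3 × 7 × 19
LCM(392, 1596, 2604, 1064) = 2^3 × 3 × 7^2 × 19 × 31 = 692664.
Smallest positive N is 692664 − 26 = 692638.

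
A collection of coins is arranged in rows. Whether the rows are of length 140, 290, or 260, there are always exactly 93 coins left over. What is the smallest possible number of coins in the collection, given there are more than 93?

N − 93 must be a common multiple of 140, 290, and 260.
140 = 2^2 × 5 × 7
290 = 2 × 5 × 29
260 = 2^2 × 5 × 13
LCM(140, 290, 260) = 2^2 × 5 × 7 × 13 × 29 = 52780.
Smallest N > 93 is LCM + 93 = 52780 + 93 = 52873.

52873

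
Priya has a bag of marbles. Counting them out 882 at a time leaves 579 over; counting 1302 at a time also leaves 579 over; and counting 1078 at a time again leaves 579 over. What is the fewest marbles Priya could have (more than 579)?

301341

N − 579 must be a common multiple of 882, 1302, and 1078.
882 = 2 × 3^2 × 7^2
1302 = 2 × 3 × 7 × 31
1078 = 2 × 7^2 × 11
LCM(882, 1302, 1078) = 2 × 3^2 × 7^2 × 11 × 31 = 300762.
Smallest N > 579 is LCM + 579 = 300762 + 579 = 301341.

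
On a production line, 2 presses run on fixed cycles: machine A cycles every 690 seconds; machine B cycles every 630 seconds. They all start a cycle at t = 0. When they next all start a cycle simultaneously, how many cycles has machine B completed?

They are all back at their starting positions together after one LCM of the periods.
690 = 2 × 3 × 5 × 23
630 = 2 × 3^2 × 5 × 7
LCM(690, 630) = 2 × 3^2 × 5 × 7 × 23 = 14490.
Cycles for period 630: 14490 / 630 = 23.

23 cycles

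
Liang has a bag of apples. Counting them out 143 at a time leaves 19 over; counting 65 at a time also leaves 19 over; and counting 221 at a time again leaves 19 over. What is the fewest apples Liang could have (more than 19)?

N − 19 must be a common multiple of 143, 65, and 221.
143 = 11 × 13
65 = 5 × 13
221 = 13 × 17
LCM(143, 65, 221) = 5 × 11 × 13 × 17 = 12155.
Smallest N > 19 is LCM + 19 = 12155 + 19 = 12174.

12174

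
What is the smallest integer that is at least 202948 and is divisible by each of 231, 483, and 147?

The integer must be a common multiple of 231, 483, and 147, so a multiple of their LCM.
231 = 3 × 7 × 11
483 = 3 × 7 × 23
147 = 3 × 7^2
LCM(231, 483, 147) = 3 × 7^2 × 11 × 23 = 37191.
Smallest multiple of 37191 that is ≥ 202948: ⌈202948/37191⌉ × 37191 = 6 × 37191 = 223146.

223146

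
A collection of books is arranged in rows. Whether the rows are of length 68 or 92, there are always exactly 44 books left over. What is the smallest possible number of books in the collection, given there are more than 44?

N − 44 must be a common multiple of 68 and 92.
68 = 2^2 × 17
92 = 2^2 × 23
LCM(68, 92) = 2^2 × 17 × 23 = 1564.
Smallest N > 44 is LCM + 44 = 1564 + 44 = 1608.

1608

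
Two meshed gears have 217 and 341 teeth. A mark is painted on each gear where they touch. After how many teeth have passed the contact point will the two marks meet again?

2387 teeth

The first simultaneous occurrence is after LCM of the individual periods.
217 = 7 × 31
341 = 11 × 31
LCM(217, 341) = 7 × 11 × 31 = 2387.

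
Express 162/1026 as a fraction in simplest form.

162 = 2 × 3^4
1026 = 2 × 3^3 × 19
gcd(162, 1026) = 2 × 3^3 = 54.
Divide numerator and denominator by 54: 162/1026 = 3/19.

3/19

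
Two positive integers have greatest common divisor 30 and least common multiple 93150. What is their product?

2794500

For any two positive integers, gcd × lcm = product = 30 × 93150 = 2794500.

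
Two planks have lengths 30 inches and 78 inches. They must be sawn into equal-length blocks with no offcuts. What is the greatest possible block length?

This is the greatest common divisor of 30 and 78.
30 = 2 × 3 × 5
78 = 2 × 3 × 13
gcd(30, 78) = 2 × 3 = 6.

6 inches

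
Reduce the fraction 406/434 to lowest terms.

29/31

406 = 2 × 7 × 29
434 = 2 × 7 × 31
gcd(406, 434) = 2 × 7 = 14.
Divide numerator and denominator by 14: 406/434 = 29/31.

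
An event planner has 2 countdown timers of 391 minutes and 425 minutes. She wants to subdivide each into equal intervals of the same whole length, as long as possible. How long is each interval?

17 minutes

The interval must divide each timer length; the longest such is the gcd.
391 = 17 × 23
425 = 5^2 × 17
gcd(391, 425) = 17.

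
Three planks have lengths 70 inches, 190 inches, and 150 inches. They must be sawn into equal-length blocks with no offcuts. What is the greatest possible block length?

This is the greatest common divisor of 70, 190, and 150.
70 = 2 × 5 × 7
190 = 2 × 5 × 19
150 = 2 × 3 × 5^2
gcd(70, 190, 150) = 2 × 5 = 10.

10 inches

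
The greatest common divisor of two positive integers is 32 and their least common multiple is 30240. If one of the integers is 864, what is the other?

For two integers, gcd × lcm = product, so the other is (32 × 30240) / 864 = 967680 / 864 = 1120.

1120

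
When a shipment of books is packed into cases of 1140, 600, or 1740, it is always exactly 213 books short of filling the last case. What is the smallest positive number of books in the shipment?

Being 213 short of a full case of size k means N ≡ −213 (mod k), i.e. N + 213 is a multiple of each size.
1140 = 2^2 × 3 × 5 × 19
600 = 2^3 × 3 × 5^2
1740 = 2^2 × 3 × 5 × 29
LCM(1140, 600, 1740) = 2^3 × 3 × 5^2 × 19 × 29 = 330600.
Smallest positive N is 330600 − 213 = 330387.

330387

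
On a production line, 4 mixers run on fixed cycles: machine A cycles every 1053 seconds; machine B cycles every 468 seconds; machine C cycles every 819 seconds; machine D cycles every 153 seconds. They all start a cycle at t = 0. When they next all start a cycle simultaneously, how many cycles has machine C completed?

All finish a whole number of cycles simultaneously at t = LCM of the periods.
1053 = 3^4 × 13
468 = 2^2 × 3^2 × 13
819 = 3^2 × 7 × 13
153 = 3^2 × 17
LCM(1053, 468, 819, 153) = 2^2 × 3^4 × 7 × 13 × 17 = 501228.
Cycles for period 819: 501228 / 819 = 612.

612 cycles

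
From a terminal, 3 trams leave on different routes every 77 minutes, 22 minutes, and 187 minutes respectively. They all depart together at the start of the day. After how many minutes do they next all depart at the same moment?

We need the least common multiple of the intervals.
77 = 7 × 11
22 = 2 × 11
187 = 11 × 17
LCM(77, 22, 187) = 2 × 7 × 11 × 17 = 2618.

2618 minutes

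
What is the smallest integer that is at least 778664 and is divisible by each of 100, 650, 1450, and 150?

The integer must be a common multiple of 100, 650, 1450, and 150, so a multiple of their LCM.
100 = 2^2 × 5^2
650 = 2 × 5^2 × 13
1450 = 2 × 5^2 × 29
150 = 2 × 3 × 5^2
LCM(100, 650, 1450, 150) = 2^2 × 3 × 5^2 × 13 × 29 = 113100.
Smallest multiple of 113100 that is ≥ 778664: ⌈778664/113100⌉ × 113100 = 7 × 113100 = 791700.

791700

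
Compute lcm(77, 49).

539

77 = 7 × 11
49 = 7^2
LCM(77, 49) = 7^2 × 11 = 539.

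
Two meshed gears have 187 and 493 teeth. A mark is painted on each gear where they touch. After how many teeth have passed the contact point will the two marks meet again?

They coincide at every common multiple of the periods; the first is the LCM.
187 = 11 × 17
493 = 17 × 29
LCM(187, 493) = 11 × 17 × 29 = 5423.

5423 teeth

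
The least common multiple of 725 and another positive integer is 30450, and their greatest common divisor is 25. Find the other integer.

gcd × lcm = product of the two integers, so the other integer is (25 × 30450) / 725 = 1050.

1050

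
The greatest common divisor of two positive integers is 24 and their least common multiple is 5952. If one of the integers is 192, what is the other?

744

For two integers, gcd × lcm = product, so the other is (24 × 5952) / 192 = 142848 / 192 = 744.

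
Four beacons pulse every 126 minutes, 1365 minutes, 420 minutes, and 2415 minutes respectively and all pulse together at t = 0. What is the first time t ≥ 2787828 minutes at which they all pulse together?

Joint pulses occur at multiples of LCM(126, 1365, 420, 2415).
126 = 2 × 3^2 × 7
1365 = 3 × 5 × 7 × 13
420 = 2^2 × 3 × 5 × 7
2415 = 3 × 5 × 7 × 23
LCM(126, 1365, 420, 2415) = 2^2 × 3^2 × 5 × 7 × 13 × 23 = 376740.
Smallest multiple of 376740 that is ≥ 2787828: ⌈2787828/376740⌉ × 376740 = 8 × 376740 = 3013920.

3013920 minutes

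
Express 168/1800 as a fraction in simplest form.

7/75

168 = 2^3 × 3 × 7
1800 = 2^3 × 3^2 × 5^2
gcd(168, 1800) = 2^3 × 3 = 24.
Divide numerator and denominator by 24: 168/1800 = 7/75.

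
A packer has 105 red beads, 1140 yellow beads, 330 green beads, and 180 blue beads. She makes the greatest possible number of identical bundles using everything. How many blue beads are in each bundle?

12

Number of bundles = gcd(105, 1140, 330, 180).
105 = 3 × 5 × 7
1140 = 2^2 × 3 × 5 × 19
330 = 2 × 3 × 5 × 11
180 = 2^2 × 3^2 × 5
gcd(105, 1140, 330, 180) = 3 × 5 = 15.
blue beads per bundle = 180 / 15 = 12.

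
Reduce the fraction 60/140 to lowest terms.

60 = 2^2 × 3 × 5
140 = 2^2 × 5 × 7
gcd(60, 140) = 2^2 × 5 = 20.
Divide numerator and denominator by 20: 60/140 = 3/7.

3/7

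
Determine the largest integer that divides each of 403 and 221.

403 = 13 × 31
221 = 13 × 17
gcd(403, 221) = 13.

13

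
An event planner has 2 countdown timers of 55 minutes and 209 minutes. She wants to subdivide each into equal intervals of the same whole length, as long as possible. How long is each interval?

By the Euclidean algorithm:
209 = 3 × 55 + 44
55 = 1 × 44 + 11
44 = 4 × 11 + 0
gcd(55, 209) = 11.

11 minutes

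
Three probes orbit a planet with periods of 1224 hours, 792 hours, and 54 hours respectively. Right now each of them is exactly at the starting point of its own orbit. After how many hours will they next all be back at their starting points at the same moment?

40392 hours

They coincide at every common multiple of the periods; the first is the LCM.
1224 = 2^3 × 3^2 × 17
792 = 2^3 × 3^2 × 11
54 = 2 × 3^3
LCM(1224, 792, 54) = 2^3 × 3^3 × 11 × 17 = 40392.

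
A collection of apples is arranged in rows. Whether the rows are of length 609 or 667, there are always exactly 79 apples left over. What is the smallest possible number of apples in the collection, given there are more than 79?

N − 79 must be a common multiple of 609 and 667.
609 = 3 × 7 × 29
667 = 23 × 29
LCM(609, 667) = 3 × 7 × 23 × 29 = 14007.
Smallest N > 79 is LCM + 79 = 14007 + 79 = 14086.

14086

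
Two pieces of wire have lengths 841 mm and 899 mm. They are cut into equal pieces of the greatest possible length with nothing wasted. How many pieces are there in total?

Piece length = gcd(841, 899).
841 = 29^2
899 = 29 × 31
gcd(841, 899) = 29.
Total pieces = 841/29 + 899/29 = 29 + 31 = 60.

60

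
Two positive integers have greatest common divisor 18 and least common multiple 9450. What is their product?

170100

For any two positive integers, gcd × lcm = product = 18 × 9450 = 170100.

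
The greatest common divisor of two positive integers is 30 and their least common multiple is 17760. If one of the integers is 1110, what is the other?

For two integers, gcd × lcm = product, so the other is (30 × 17760) / 1110 = 532800 / 1110 = 480.

480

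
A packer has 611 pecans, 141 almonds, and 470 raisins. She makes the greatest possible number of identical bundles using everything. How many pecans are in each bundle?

13

Number of bundles = gcd(611, 141, 470).
611 = 13 × 47
141 = 3 × 47
470 = 2 × 5 × 47
gcd(611, 141, 470) = 47.
pecans per bundle = 611 / 47 = 13.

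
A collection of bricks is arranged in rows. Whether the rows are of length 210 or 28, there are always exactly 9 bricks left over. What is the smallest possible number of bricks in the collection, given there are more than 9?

N − 9 must be a common multiple of 210 and 28.
210 = 2 × 3 × 5 × 7
28 = 2^2 × 7
LCM(210, 28) = 2^2 × 3 × 5 × 7 = 420.
Smallest N > 9 is LCM + 9 = 420 + 9 = 429.

429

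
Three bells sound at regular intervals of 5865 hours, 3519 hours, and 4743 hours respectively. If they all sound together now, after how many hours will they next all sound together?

545445 hours

The first simultaneous occurrence is after LCM of the individual periods.
5865 = 3 × 5 × 17 × 23
3519 = 3^2 × 17 × 23
4743 = 3^2 × 17 × 31
LCM(5865, 3519, 4743) = 3^2 × 5 × 17 × 23 × 31 = 545445.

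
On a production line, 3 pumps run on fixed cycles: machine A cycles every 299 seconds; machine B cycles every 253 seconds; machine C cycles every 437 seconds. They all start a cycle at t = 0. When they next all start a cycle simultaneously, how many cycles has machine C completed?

They are all back at their starting positions together after one LCM of the periods.
299 = 13 × 23
253 = 11 × 23
437 = 19 × 23
LCM(299, 253, 437) = 11 × 13 × 19 × 23 = 62491.
Cycles for period 437: 62491 / 437 = 143.

143 cycles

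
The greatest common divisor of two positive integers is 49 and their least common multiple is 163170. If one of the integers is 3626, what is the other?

2205

For two integers, gcd × lcm = product, so the other is (49 × 163170) / 3626 = 7995330 / 3626 = 2205.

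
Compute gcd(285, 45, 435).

15

285 = 3 × 5 × 19
45 = 3^2 × 5
435 = 3 × 5 × 29
gcd(285, 45, 435) = 3 × 5 = 15.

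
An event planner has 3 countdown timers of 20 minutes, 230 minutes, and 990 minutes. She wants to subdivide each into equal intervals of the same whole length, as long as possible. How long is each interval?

10 minutes

The interval must divide each timer length; the longest such is the gcd.
20 = 2^2 × 5
230 = 2 × 5 × 23
990 = 2 × 3^2 × 5 × 11
gcd(20, 230, 990) = 2 × 5 = 10.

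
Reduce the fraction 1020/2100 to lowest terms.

1020 = 2^2 × 3 × 5 × 17
2100 = 2^2 × 3 × 5^2 × 7
gcd(1020, 2100) = 2^2 × 3 × 5 = 60.
Divide numerator and denominator by 60: 1020/2100 = 17/35.

17/35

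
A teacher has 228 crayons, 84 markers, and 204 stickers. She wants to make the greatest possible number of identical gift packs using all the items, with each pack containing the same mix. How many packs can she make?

The pack count must divide each quantity, so the greatest is gcd(228, 84, 204).
228 = 2^2 × 3 × 19
84 = 2^2 × 3 × 7
204 = 2^2 × 3 × 17
gcd(228, 84, 204) = 2^2 × 3 = 12.

12 packs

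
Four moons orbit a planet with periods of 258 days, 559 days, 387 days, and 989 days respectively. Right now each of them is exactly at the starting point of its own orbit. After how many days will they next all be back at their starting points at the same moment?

We need the least common multiple of the intervals.
258 = 2 × 3 × 43
559 = 13 × 43
387 = 3^2 × 43
989 = 23 × 43
LCM(258, 559, 387, 989) = 2 × 3^2 × 13 × 23 × 43 = 231426.

231426 days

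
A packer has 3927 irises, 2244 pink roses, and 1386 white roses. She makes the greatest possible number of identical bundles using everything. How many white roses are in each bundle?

42

Number of bundles = gcd(3927, 2244, 1386).
3927 = 3 × 7 × 11 × 17
2244 = 2^2 × 3 × 11 × 17
1386 = 2 × 3^2 × 7 × 11
gcd(3927, 2244, 1386) = 3 × 11 = 33.
white roses per bundle = 1386 / 33 = 42.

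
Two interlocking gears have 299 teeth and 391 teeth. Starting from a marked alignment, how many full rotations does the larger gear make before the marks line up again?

13 rotations

The first common completion time is the LCM of the periods.
299 = 13 × 23
391 = 17 × 23
LCM(299, 391) = 13 × 17 × 23 = 5083.
Rotations for period 391: 5083 / 391 = 13.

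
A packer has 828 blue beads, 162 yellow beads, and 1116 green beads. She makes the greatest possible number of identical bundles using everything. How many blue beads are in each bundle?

Number of bundles = gcd(828, 162, 1116).
828 = 2^2 × 3^2 × 23
162 = 2 × 3^4
1116 = 2^2 × 3^2 × 31
gcd(828, 162, 1116) = 2 × 3^2 = 18.
blue beads per bundle = 828 / 18 = 46.

46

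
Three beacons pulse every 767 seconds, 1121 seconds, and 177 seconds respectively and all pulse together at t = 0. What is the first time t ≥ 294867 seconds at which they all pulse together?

306033 seconds

Joint pulses occur at multiples of LCM(767, 1121, 177).
767 = 13 × 59
1121 = 19 × 59
177 = 3 × 59
LCM(767, 1121, 177) = 3 × 13 × 19 × 59 = 43719.
Smallest multiple of 43719 that is ≥ 294867: ⌈294867/43719⌉ × 43719 = 7 × 43719 = 306033.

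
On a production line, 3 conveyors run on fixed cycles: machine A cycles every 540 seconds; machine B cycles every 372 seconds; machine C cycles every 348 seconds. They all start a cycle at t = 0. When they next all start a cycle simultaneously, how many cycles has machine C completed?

The first common completion time is the LCM of the periods.
540 = 2^2 × 3^3 × 5
372 = 2^2 × 3 × 31
348 = 2^2 × 3 × 29
LCM(540, 372, 348) = 2^2 × 3^3 × 5 × 29 × 31 = 485460.
Cycles for period 348: 485460 / 348 = 1395.

1395 cycles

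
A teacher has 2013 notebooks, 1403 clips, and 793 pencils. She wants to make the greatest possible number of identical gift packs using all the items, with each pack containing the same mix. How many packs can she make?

61 packs

The pack count must divide each quantity, so the greatest is gcd(2013, 1403, 793).
2013 = 3 × 11 × 61
1403 = 23 × 61
793 = 13 × 61
gcd(2013, 1403, 793) = 61.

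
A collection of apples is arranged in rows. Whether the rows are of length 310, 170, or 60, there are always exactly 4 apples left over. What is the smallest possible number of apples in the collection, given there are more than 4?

31624

N − 4 must be a common multiple of 310, 170, and 60.
310 = 2 × 5 × 31
170 = 2 × 5 × 17
60 = 2^2 × 3 × 5
LCM(310, 170, 60) = 2^2 × 3 × 5 × 17 × 31 = 31620.
Smallest N > 4 is LCM + 4 = 31620 + 4 = 31624.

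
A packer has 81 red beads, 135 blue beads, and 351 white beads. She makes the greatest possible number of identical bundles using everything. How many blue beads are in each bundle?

Number of bundles = gcd(81, 135, 351).
81 = 3^4
135 = 3^3 × 5
351 = 3^3 × 13
gcd(81, 135, 351) = 3^3 = 27.
blue beads per bundle = 135 / 27 = 5.

5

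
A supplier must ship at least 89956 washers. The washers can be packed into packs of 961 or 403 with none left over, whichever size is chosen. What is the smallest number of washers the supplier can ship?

99944

The number of washers must be a common multiple of 961 and 403, so a multiple of their LCM.
961 = 31^2
403 = 13 × 31
LCM(961, 403) = 13 × 31^2 = 12493.
Smallest multiple of 12493 that is ≥ 89956: ⌈89956/12493⌉ × 12493 = 8 × 12493 = 99944.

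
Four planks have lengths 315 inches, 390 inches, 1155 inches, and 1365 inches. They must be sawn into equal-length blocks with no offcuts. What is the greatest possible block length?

15 inches

This is the greatest common divisor of 315, 390, 1155, and 1365.
315 = 3^2 × 5 × 7
390 = 2 × 3 × 5 × 13
1155 = 3 × 5 × 7 × 11
1365 = 3 × 5 × 7 × 13
gcd(315, 390, 1155, 1365) = 3 × 5 = 15.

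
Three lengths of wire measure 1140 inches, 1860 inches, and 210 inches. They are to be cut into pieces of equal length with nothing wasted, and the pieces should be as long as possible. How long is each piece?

30 inches

The greatest length dividing all of 1140, 1860, and 210 is their gcd.
1140 = 2^2 × 3 × 5 × 19
1860 = 2^2 × 3 × 5 × 31
210 = 2 × 3 × 5 × 7
gcd(1140, 1860, 210) = 2 × 3 × 5 = 30.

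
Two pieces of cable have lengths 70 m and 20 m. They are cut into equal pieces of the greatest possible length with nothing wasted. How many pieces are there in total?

9

Piece length = gcd(70, 20).
70 = 2 × 5 × 7
20 = 2^2 × 5
gcd(70, 20) = 2 × 5 = 10.
Total pieces = 70/10 + 20/10 = 7 + 2 = 9.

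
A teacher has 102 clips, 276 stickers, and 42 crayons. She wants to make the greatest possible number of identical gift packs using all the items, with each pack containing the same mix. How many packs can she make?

The pack count must divide each quantity, so the greatest is gcd(102, 276, 42).
102 = 2 × 3 × 17
276 = 2^2 × 3 × 23
42 = 2 × 3 × 7
gcd(102, 276, 42) = 2 × 3 = 6.

6 packs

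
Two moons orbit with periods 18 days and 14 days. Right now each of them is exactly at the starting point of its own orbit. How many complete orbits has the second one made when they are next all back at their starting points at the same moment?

9 orbits

The first common completion time is the LCM of the periods.
18 = 2 × 3^2
14 = 2 × 7
LCM(18, 14) = 2 × 3^2 × 7 = 126.
Orbits for period 14: 126 / 14 = 9.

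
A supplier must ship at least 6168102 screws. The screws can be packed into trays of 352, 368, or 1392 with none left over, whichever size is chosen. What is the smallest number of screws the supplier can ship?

6339168

The number of screws must be a common multiple of 352, 368, and 1392, so a multiple of their LCM.
352 = 2^5 × 11
368 = 2^4 × 23
1392 = 2^4 × 3 × 29
LCM(352, 368, 1392) = 2^5 × 3 × 11 × 23 × 29 = 704352.
Smallest multiple of 704352 that is ≥ 6168102: ⌈6168102/704352⌉ × 704352 = 9 × 704352 = 6339168.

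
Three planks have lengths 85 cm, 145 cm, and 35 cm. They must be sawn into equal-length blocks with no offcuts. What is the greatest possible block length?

5 cm

The block length must divide every plank, so the greatest is gcd(85, 145, 35).
85 = 5 × 17
145 = 5 × 29
35 = 5 × 7
gcd(85, 145, 35) = 5.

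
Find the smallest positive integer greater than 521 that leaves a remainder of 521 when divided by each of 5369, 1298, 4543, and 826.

N − 521 must be a common multiple of 5369, 1298, 4543, and 826.
5369 = 7 × 13 × 59
1298 = 2 × 11 × 59
4543 = 7 × 11 × 59
826 = 2 × 7 × 59
LCM(5369, 1298, 4543, 826) = 2 × 7 × 11 × 13 × 59 = 118118.
Smallest N > 521 is LCM + 521 = 118118 + 521 = 118639.

118639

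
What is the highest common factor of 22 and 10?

2

22 = 2 × 11
10 = 2 × 5
gcd(22, 10) = 2.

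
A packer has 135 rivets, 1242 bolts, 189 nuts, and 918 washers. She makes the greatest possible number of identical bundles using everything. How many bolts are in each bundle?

46

Number of bundles = gcd(135, 1242, 189, 918).
135 = 3^3 × 5
1242 = 2 × 3^3 × 23
189 = 3^3 × 7
918 = 2 × 3^3 × 17
gcd(135, 1242, 189, 918) = 3^3 = 27.
bolts per bundle = 1242 / 27 = 46.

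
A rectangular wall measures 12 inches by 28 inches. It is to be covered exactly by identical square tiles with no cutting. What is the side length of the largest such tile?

4 inches

The tile side must divide both 12 and 28, so the largest is their gcd.
12 = 2^2 × 3
28 = 2^2 × 7
gcd(12, 28) = 2^2 = 4.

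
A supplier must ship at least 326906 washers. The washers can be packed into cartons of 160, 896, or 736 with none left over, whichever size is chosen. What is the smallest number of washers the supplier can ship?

The number of washers must be a common multiple of 160, 896, and 736, so a multiple of their LCM.
160 = 2^5 × 5
896 = 2^7 × 7
736 = 2^5 × 23
LCM(160, 896, 736) = 2^7 × 5 × 7 × 23 = 103040.
Smallest multiple of 103040 that is ≥ 326906: ⌈326906/103040⌉ × 103040 = 4 × 103040 = 412160.

412160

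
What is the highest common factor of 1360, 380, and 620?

1360 = 2^4 × 5 × 17
380 = 2^2 × 5 × 19
620 = 2^2 × 5 × 31
gcd(1360, 380, 620) = 2^2 × 5 = 20.

20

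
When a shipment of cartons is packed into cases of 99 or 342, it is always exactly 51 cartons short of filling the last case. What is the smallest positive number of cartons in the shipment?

Being 51 short of a full case of size k means N ≡ −51 (mod k), i.e. N + 51 is a multiple of each size.
99 = 3^2 × 11
342 = 2 × 3^2 × 19
LCM(99, 342) = 2 × 3^2 × 11 × 19 = 3762.
Smallest positive N is 3762 − 51 = 3711.

3711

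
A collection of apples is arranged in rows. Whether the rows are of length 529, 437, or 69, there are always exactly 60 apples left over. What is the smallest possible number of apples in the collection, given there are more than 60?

30213

N − 60 must be a common multiple of 529, 437, and 69.
529 = 23^2
437 = 19 × 23
69 = 3 × 23
LCM(529, 437, 69) = 3 × 19 × 23^2 = 30153.
Smallest N > 60 is LCM + 60 = 30153 + 60 = 30213.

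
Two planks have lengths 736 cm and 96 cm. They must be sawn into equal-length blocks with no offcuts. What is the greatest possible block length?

32 cm

By the Euclidean algorithm:
736 = 7 × 96 + 64
96 = 1 × 64 + 32
64 = 2 × 32 + 0
gcd(736, 96) = 32.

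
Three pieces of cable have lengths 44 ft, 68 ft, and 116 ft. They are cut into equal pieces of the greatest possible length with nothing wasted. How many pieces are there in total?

Piece length = gcd(44, 68, 116).
44 = 2^2 × 11
68 = 2^2 × 17
116 = 2^2 × 29
gcd(44, 68, 116) = 2^2 = 4.
Total pieces = 44/4 + 68/4 + 116/4 = 11 + 17 + 29 = 57.

57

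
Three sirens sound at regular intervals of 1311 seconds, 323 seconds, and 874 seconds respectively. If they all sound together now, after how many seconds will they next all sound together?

44574 seconds

They coincide at every common multiple of the periods; the first is the LCM.
1311 = 3 × 19 × 23
323 = 17 × 19
874 = 2 × 19 × 23
LCM(1311, 323, 874) = 2 × 3 × 17 × 19 × 23 = 44574.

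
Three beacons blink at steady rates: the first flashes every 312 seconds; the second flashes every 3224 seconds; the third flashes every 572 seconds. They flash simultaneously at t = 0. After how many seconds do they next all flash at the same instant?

106392 seconds

The first simultaneous occurrence is after LCM of the individual periods.
312 = 2^3 × 3 × 13
3224 = 2^3 × 13 × 31
572 = 2^2 × 11 × 13
LCM(312, 3224, 572) = 2^3 × 3 × 11 × 13 × 31 = 106392.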